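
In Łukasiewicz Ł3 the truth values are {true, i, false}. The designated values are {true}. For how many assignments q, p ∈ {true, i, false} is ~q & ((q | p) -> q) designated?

Designated under: (q=false, p=false).

1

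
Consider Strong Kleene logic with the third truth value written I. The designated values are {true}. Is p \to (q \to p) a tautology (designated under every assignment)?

No

Countermodel: p=I, q=true gives I, which is not designated.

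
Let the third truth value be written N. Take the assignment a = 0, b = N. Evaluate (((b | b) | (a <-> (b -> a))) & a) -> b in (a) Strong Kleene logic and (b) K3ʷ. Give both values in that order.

In Strong Kleene logic: b | b = N | N = N
b -> a = N -> 0 = N
a <-> (b -> a) = 0 <-> N = N
(b | b) | (a <-> (b -> a)) = N | N = N
((b | b) | (a <-> (b -> a))) & a = N & 0 = 0
(((b | b) | (a <-> (b -> a))) & a) -> b = 0 -> N = 1
In K3ʷ: b | b = N | N = N
b -> a = N -> 0 = N  [any arg is the third value ⇒ result is the third value]
a <-> (b -> a) = 0 <-> N = N
(b | b) | (a <-> (b -> a)) = N | N = N
((b | b) | (a <-> (b -> a))) & a = N & 0 = N
(((b | b) | (a <-> (b -> a))) & a) -> b = N -> N = N
They differ because Strong Kleene logic and K3ʷ treat N differently under the binary connectives.

1; N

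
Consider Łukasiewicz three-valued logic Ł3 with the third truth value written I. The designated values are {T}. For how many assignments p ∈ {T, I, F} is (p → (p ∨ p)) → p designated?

p=T: T ✓
p=I: I ·
p=F: F ·

1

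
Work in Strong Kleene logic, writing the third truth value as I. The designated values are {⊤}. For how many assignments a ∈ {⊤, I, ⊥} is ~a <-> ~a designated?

2

a=⊤: ⊤ ✓
a=I: I ·
a=⊥: ⊤ ✓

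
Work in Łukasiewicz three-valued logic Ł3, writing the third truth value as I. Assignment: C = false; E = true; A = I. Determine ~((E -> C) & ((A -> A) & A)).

true

E -> C = true -> false = false
A -> A = I -> I = true
(A -> A) & A = true & I = I
(E -> C) & ((A -> A) & A) = false & I = false
~((E -> C) & ((A -> A) & A)) = ~false = true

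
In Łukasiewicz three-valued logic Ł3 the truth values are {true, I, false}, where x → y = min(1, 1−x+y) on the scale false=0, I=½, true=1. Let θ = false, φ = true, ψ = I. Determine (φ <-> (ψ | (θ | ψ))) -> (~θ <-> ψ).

θ | ψ = false | I = I
ψ | (θ | ψ) = I | I = I
φ <-> (ψ | (θ | ψ)) = true <-> I = I
~θ = ~false = true
~θ <-> ψ = true <-> I = I
(φ <-> (ψ | (θ | ψ))) -> (~θ <-> ψ) = I -> I = true

true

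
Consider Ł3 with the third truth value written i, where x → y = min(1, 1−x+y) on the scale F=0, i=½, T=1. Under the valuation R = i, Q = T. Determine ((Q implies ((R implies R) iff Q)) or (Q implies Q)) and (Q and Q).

R implies R = i implies i = T
(R implies R) iff Q = T iff T = T
Q implies ((R implies R) iff Q) = T implies T = T
Q implies Q = T implies T = T
(Q implies ((R implies R) iff Q)) or (Q implies Q) = T or T = T
Q and Q = T and T = T
((Q implies ((R implies R) iff Q)) or (Q implies Q)) and (Q and Q) = T and T = T

T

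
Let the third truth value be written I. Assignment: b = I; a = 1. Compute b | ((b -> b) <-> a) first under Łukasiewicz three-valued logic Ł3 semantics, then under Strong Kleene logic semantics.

1; I

In Łukasiewicz three-valued logic Ł3: b -> b = I -> I = 1  [min(1, 1−½+½)]
(b -> b) <-> a = 1 <-> 1 = 1
b | ((b -> b) <-> a) = I | 1 = 1
In Strong Kleene logic: b -> b = I -> I = I
(b -> b) <-> a = I <-> 1 = I
b | ((b -> b) <-> a) = I | I = I
They differ because Łukasiewicz three-valued logic Ł3 and Strong Kleene logic treat I differently under implication.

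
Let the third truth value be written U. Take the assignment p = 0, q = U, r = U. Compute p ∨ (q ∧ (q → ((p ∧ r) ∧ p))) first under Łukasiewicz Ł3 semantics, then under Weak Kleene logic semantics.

In Łukasiewicz Ł3: p ∧ r = 0 ∧ U = 0
(p ∧ r) ∧ p = 0 ∧ 0 = 0
q → ((p ∧ r) ∧ p) = U → 0 = U  [min(1, 1−½+0)]
q ∧ (q → ((p ∧ r) ∧ p)) = U ∧ U = U
p ∨ (q ∧ (q → ((p ∧ r) ∧ p))) = 0 ∨ U = U
In Weak Kleene logic: p ∧ r = 0 ∧ U = U
(p ∧ r) ∧ p = U ∧ 0 = U
q → ((p ∧ r) ∧ p) = U → U = U  [any arg is the third value ⇒ result is the third value]
q ∧ (q → ((p ∧ r) ∧ p)) = U ∧ U = U
p ∨ (q ∧ (q → ((p ∧ r) ∧ p))) = 0 ∨ U = U

U; U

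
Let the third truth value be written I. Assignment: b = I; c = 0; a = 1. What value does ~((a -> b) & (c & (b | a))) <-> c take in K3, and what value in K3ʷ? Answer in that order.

0; I

In K3: a -> b = 1 -> I = I  [~1 | I]
b | a = I | 1 = 1
c & (b | a) = 0 & 1 = 0
(a -> b) & (c & (b | a)) = I & 0 = 0
~((a -> b) & (c & (b | a))) = ~0 = 1
~((a -> b) & (c & (b | a))) <-> c = 1 <-> 0 = 0
In K3ʷ: a -> b = 1 -> I = I
b | a = I | 1 = I
c & (b | a) = 0 & I = I
(a -> b) & (c & (b | a)) = I & I = I
~((a -> b) & (c & (b | a))) = ~I = I
~((a -> b) & (c & (b | a))) <-> c = I <-> 0 = I
They differ because K3 and K3ʷ treat I differently under the binary connectives.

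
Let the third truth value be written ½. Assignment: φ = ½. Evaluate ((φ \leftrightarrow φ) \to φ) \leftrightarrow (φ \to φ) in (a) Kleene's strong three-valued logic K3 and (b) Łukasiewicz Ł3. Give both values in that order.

In Kleene's strong three-valued logic K3: φ \leftrightarrow φ = ½ \leftrightarrow ½ = ½
(φ \leftrightarrow φ) \to φ = ½ \to ½ = ½  [\lnot ½ \lor ½]
φ \to φ = ½ \to ½ = ½
((φ \leftrightarrow φ) \to φ) \leftrightarrow (φ \to φ) = ½ \leftrightarrow ½ = ½
In Łukasiewicz Ł3: φ \leftrightarrow φ = ½ \leftrightarrow ½ = T  [1 − |½−½|]
(φ \leftrightarrow φ) \to φ = T \to ½ = ½
φ \to φ = ½ \to ½ = T
((φ \leftrightarrow φ) \to φ) \leftrightarrow (φ \to φ) = ½ \leftrightarrow T = ½

½; ½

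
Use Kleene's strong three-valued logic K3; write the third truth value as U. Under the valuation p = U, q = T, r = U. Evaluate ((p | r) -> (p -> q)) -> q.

T

p | r = U | U = U
p -> q = U -> T = T  [~U | T]
(p | r) -> (p -> q) = U -> T = T
((p | r) -> (p -> q)) -> q = T -> T = T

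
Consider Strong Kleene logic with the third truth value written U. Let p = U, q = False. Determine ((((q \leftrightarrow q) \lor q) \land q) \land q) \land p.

q \leftrightarrow q = False \leftrightarrow False = True
(q \leftrightarrow q) \lor q = True \lor False = True
((q \leftrightarrow q) \lor q) \land q = True \land False = False
(((q \leftrightarrow q) \lor q) \land q) \land q = False \land False = False
((((q \leftrightarrow q) \lor q) \land q) \land q) \land p = False \land U = False

False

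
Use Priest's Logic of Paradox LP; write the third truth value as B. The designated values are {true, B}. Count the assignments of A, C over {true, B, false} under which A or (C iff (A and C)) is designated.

Of the 9 assignments, 8 give a value in {true, B}.

8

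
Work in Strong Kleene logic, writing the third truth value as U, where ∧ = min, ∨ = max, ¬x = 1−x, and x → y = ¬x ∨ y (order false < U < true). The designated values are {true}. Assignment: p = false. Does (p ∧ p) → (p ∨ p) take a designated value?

p ∧ p = false ∧ false = false
p ∨ p = false ∨ false = false
(p ∧ p) → (p ∨ p) = false → false = true
true ∈ {true}.

Yes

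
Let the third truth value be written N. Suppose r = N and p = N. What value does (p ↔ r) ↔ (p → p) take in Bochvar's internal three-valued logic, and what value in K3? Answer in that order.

In Bochvar's internal three-valued logic: p ↔ r = N ↔ N = N
p → p = N → N = N  [any arg is the third value ⇒ result is the third value]
(p ↔ r) ↔ (p → p) = N ↔ N = N
In K3: p ↔ r = N ↔ N = N
p → p = N → N = N  [¬N ∨ N]
(p ↔ r) ↔ (p → p) = N ↔ N = N

N; N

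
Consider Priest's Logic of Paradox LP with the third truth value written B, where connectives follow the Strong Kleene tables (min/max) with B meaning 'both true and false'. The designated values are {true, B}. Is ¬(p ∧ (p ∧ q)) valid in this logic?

Countermodel: p=true, q=true gives false, which is not designated.

No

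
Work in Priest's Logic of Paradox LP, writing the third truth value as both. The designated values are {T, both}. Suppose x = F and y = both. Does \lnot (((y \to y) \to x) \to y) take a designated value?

Yes

y \to y = both \to both = both  [\lnot both \lor both]
(y \to y) \to x = both \to F = both
((y \to y) \to x) \to y = both \to both = both
\lnot (((y \to y) \to x) \to y) = \lnot both = both
both ∈ {T, both}.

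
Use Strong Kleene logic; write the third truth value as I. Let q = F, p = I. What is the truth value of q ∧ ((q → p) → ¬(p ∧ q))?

q → p = F → I = T  [¬F ∨ I]
p ∧ q = I ∧ F = F
¬(p ∧ q) = ¬F = T
(q → p) → ¬(p ∧ q) = T → T = T
q ∧ ((q → p) → ¬(p ∧ q)) = F ∧ T = F

F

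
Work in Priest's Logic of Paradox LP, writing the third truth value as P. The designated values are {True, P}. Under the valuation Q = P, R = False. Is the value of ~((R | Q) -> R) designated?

Yes

R | Q = False | P = P
(R | Q) -> R = P -> False = P  [~P | False]
~((R | Q) -> R) = ~P = P
P ∈ {True, P}.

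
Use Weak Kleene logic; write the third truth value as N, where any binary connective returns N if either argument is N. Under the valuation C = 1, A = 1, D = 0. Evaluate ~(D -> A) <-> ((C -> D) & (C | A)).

1

D -> A = 0 -> 1 = 1
~(D -> A) = ~1 = 0
C -> D = 1 -> 0 = 0
C | A = 1 | 1 = 1
(C -> D) & (C | A) = 0 & 1 = 0
~(D -> A) <-> ((C -> D) & (C | A)) = 0 <-> 0 = 1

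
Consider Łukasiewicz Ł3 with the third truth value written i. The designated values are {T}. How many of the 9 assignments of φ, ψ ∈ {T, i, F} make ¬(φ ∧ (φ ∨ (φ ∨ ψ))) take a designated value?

Designated under: (φ=F, ψ=T); (φ=F, ψ=i); (φ=F, ψ=F).

3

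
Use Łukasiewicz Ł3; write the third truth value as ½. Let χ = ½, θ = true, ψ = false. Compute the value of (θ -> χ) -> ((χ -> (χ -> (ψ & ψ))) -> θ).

true

θ -> χ = true -> ½ = ½  [min(1, 1−1+½)]
ψ & ψ = false & false = false
χ -> (ψ & ψ) = ½ -> false = ½
χ -> (χ -> (ψ & ψ)) = ½ -> ½ = true
(χ -> (χ -> (ψ & ψ))) -> θ = true -> true = true
(θ -> χ) -> ((χ -> (χ -> (ψ & ψ))) -> θ) = ½ -> true = true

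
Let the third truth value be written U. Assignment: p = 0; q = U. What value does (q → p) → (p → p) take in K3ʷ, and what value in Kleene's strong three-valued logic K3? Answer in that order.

U; 1

In K3ʷ: q → p = U → 0 = U  [any arg is the third value ⇒ result is the third value]
p → p = 0 → 0 = 1
(q → p) → (p → p) = U → 1 = U
In Kleene's strong three-valued logic K3: q → p = U → 0 = U  [¬U ∨ 0]
p → p = 0 → 0 = 1
(q → p) → (p → p) = U → 1 = 1
They differ because K3ʷ and Kleene's strong three-valued logic K3 treat U differently under the binary connectives.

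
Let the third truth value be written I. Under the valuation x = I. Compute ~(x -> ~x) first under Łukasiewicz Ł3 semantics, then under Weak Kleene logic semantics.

false; I

In Łukasiewicz Ł3: ~x = ~I = I
x -> ~x = I -> I = true  [min(1, 1−½+½)]
~(x -> ~x) = ~true = false
In Weak Kleene logic: ~x = ~I = I
x -> ~x = I -> I = I  [any arg is the third value ⇒ result is the third value]
~(x -> ~x) = ~I = I
They differ because Łukasiewicz Ł3 and Weak Kleene logic treat I differently under the binary connectives.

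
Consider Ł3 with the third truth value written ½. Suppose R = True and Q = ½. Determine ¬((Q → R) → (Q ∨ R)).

False

Q → R = ½ → True = True  [min(1, 1−½+1)]
Q ∨ R = ½ ∨ True = True
(Q → R) → (Q ∨ R) = True → True = True
¬((Q → R) → (Q ∨ R)) = ¬True = False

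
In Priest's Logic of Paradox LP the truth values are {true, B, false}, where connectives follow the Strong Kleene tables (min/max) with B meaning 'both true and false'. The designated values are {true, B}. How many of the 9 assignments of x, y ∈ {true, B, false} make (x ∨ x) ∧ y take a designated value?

4

Designated under: (x=true, y=true); (x=true, y=B); (x=B, y=true); (x=B, y=B).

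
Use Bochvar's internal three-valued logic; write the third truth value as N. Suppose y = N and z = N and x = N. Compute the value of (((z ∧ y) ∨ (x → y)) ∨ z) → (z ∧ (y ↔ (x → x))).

N

z ∧ y = N ∧ N = N
x → y = N → N = N  [any arg is the third value ⇒ result is the third value]
(z ∧ y) ∨ (x → y) = N ∨ N = N
((z ∧ y) ∨ (x → y)) ∨ z = N ∨ N = N
x → x = N → N = N
y ↔ (x → x) = N ↔ N = N
z ∧ (y ↔ (x → x)) = N ∧ N = N
(((z ∧ y) ∨ (x → y)) ∨ z) → (z ∧ (y ↔ (x → x))) = N → N = N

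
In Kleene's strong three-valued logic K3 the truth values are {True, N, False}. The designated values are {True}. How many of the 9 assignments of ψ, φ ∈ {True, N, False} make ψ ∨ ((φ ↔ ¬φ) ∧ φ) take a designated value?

3

Designated under: (ψ=True, φ=True); (ψ=True, φ=N); (ψ=True, φ=False).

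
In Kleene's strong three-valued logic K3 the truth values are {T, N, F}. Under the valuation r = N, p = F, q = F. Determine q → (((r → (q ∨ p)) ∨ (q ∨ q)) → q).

T

q ∨ p = F ∨ F = F
r → (q ∨ p) = N → F = N  [¬N ∨ F]
q ∨ q = F ∨ F = F
(r → (q ∨ p)) ∨ (q ∨ q) = N ∨ F = N
((r → (q ∨ p)) ∨ (q ∨ q)) → q = N → F = N
q → (((r → (q ∨ p)) ∨ (q ∨ q)) → q) = F → N = T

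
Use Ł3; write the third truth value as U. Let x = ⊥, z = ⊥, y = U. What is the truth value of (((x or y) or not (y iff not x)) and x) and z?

⊥

x or y = ⊥ or U = U
not x = not ⊥ = ⊤
y iff not x = U iff ⊤ = U  [1 − |½−1|]
not (y iff not x) = not U = U
(x or y) or not (y iff not x) = U or U = U
((x or y) or not (y iff not x)) and x = U and ⊥ = ⊥
(((x or y) or not (y iff not x)) and x) and z = ⊥ and ⊥ = ⊥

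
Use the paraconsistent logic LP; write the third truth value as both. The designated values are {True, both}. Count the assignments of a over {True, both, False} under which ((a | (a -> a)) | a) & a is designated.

a=True: True ✓
a=both: both ✓
a=False: False ·

2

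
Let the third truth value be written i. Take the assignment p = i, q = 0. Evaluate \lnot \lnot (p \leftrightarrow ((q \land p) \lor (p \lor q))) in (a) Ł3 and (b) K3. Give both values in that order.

1; i

In Ł3: q \land p = 0 \land i = 0
p \lor q = i \lor 0 = i
(q \land p) \lor (p \lor q) = 0 \lor i = i
p \leftrightarrow ((q \land p) \lor (p \lor q)) = i \leftrightarrow i = 1  [1 − |½−½|]
\lnot (p \leftrightarrow ((q \land p) \lor (p \lor q))) = \lnot 1 = 0
\lnot \lnot (p \leftrightarrow ((q \land p) \lor (p \lor q))) = \lnot 0 = 1
In K3: q \land p = 0 \land i = 0
p \lor q = i \lor 0 = i
(q \land p) \lor (p \lor q) = 0 \lor i = i
p \leftrightarrow ((q \land p) \lor (p \lor q)) = i \leftrightarrow i = i
\lnot (p \leftrightarrow ((q \land p) \lor (p \lor q))) = \lnot i = i
\lnot \lnot (p \leftrightarrow ((q \land p) \lor (p \lor q))) = \lnot i = i
They differ because Ł3 and K3 treat i differently under implication.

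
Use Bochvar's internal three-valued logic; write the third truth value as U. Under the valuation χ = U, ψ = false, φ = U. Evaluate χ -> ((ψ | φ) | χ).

U

ψ | φ = false | U = U
(ψ | φ) | χ = U | U = U
χ -> ((ψ | φ) | χ) = U -> U = U  [any arg is the third value ⇒ result is the third value]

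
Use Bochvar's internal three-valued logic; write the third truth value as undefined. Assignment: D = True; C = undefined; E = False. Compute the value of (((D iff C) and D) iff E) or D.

D iff C = True iff undefined = undefined
(D iff C) and D = undefined and True = undefined
((D iff C) and D) iff E = undefined iff False = undefined
(((D iff C) and D) iff E) or D = undefined or True = undefined

undefined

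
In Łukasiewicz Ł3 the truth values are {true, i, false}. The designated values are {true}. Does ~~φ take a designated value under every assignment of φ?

No

Countermodel: φ=i gives i, which is not designated.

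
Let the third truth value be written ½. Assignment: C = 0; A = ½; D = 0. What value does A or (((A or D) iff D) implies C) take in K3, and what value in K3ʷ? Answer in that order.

In K3: A or D = ½ or 0 = ½
(A or D) iff D = ½ iff 0 = ½
((A or D) iff D) implies C = ½ implies 0 = ½  [not ½ or 0]
A or (((A or D) iff D) implies C) = ½ or ½ = ½
In K3ʷ: A or D = ½ or 0 = ½
(A or D) iff D = ½ iff 0 = ½
((A or D) iff D) implies C = ½ implies 0 = ½  [any arg is the third value ⇒ result is the third value]
A or (((A or D) iff D) implies C) = ½ or ½ = ½

½; ½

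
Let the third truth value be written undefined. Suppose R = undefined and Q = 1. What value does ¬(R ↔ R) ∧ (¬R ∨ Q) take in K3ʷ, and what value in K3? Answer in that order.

undefined; undefined

In K3ʷ: R ↔ R = undefined ↔ undefined = undefined
¬(R ↔ R) = ¬undefined = undefined
¬R = ¬undefined = undefined
¬R ∨ Q = undefined ∨ 1 = undefined
¬(R ↔ R) ∧ (¬R ∨ Q) = undefined ∧ undefined = undefined
In K3: R ↔ R = undefined ↔ undefined = undefined
¬(R ↔ R) = ¬undefined = undefined
¬R = ¬undefined = undefined
¬R ∨ Q = undefined ∨ 1 = 1
¬(R ↔ R) ∧ (¬R ∨ Q) = undefined ∧ 1 = undefined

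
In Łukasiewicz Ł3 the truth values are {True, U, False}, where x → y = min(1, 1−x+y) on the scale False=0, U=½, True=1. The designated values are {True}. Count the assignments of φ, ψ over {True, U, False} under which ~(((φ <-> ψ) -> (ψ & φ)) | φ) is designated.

1

Designated under: (φ=False, ψ=False).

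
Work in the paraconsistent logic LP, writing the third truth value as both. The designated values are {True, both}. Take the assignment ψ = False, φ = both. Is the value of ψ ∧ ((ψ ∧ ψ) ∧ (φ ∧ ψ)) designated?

No

ψ ∧ ψ = False ∧ False = False
φ ∧ ψ = both ∧ False = False
(ψ ∧ ψ) ∧ (φ ∧ ψ) = False ∧ False = False
ψ ∧ ((ψ ∧ ψ) ∧ (φ ∧ ψ)) = False ∧ False = False
False ∉ {True, both}.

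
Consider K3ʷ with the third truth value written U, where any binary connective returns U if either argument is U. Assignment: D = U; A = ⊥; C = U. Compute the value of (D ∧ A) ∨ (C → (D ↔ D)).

D ∧ A = U ∧ ⊥ = U
D ↔ D = U ↔ U = U
C → (D ↔ D) = U → U = U  [any arg is the third value ⇒ result is the third value]
(D ∧ A) ∨ (C → (D ↔ D)) = U ∨ U = U

U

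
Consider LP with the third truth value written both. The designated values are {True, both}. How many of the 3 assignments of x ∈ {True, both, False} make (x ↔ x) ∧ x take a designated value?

x=True: True ✓
x=both: both ✓
x=False: False ·

2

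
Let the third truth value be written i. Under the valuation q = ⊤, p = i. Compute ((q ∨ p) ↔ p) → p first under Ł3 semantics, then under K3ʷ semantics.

⊤; i

In Ł3: q ∨ p = ⊤ ∨ i = ⊤
(q ∨ p) ↔ p = ⊤ ↔ i = i  [1 − |1−½|]
((q ∨ p) ↔ p) → p = i → i = ⊤
In K3ʷ: q ∨ p = ⊤ ∨ i = i
(q ∨ p) ↔ p = i ↔ i = i
((q ∨ p) ↔ p) → p = i → i = i  [any arg is the third value ⇒ result is the third value]
They differ because Ł3 and K3ʷ treat i differently under the binary connectives.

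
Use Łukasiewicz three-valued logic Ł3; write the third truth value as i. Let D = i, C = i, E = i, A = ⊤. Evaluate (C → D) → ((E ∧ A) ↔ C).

C → D = i → i = ⊤  [min(1, 1−½+½)]
E ∧ A = i ∧ ⊤ = i
(E ∧ A) ↔ C = i ↔ i = ⊤
(C → D) → ((E ∧ A) ↔ C) = ⊤ → ⊤ = ⊤

⊤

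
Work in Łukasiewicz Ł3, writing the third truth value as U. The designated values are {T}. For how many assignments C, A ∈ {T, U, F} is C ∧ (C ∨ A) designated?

Designated under: (C=T, A=T); (C=T, A=U); (C=T, A=F).

3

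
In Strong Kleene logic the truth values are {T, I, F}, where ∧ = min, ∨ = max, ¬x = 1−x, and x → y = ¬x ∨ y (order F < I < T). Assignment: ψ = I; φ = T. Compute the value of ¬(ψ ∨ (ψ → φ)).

F

ψ → φ = I → T = T
ψ ∨ (ψ → φ) = I ∨ T = T
¬(ψ ∨ (ψ → φ)) = ¬T = F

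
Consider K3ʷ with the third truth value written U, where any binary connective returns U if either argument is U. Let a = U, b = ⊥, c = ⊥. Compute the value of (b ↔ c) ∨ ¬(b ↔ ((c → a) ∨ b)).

U

b ↔ c = ⊥ ↔ ⊥ = ⊤
c → a = ⊥ → U = U  [any arg is the third value ⇒ result is the third value]
(c → a) ∨ b = U ∨ ⊥ = U
b ↔ ((c → a) ∨ b) = ⊥ ↔ U = U
¬(b ↔ ((c → a) ∨ b)) = ¬U = U
(b ↔ c) ∨ ¬(b ↔ ((c → a) ∨ b)) = ⊤ ∨ U = U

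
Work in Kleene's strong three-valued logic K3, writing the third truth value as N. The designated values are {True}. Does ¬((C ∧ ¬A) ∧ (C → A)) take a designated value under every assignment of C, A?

Countermodel: C=True, A=N gives N, which is not designated.

No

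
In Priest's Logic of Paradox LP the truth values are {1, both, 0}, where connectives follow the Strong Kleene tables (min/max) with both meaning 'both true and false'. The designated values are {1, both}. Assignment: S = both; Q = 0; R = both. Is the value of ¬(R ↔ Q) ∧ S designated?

R ↔ Q = both ↔ 0 = both
¬(R ↔ Q) = ¬both = both
¬(R ↔ Q) ∧ S = both ∧ both = both
both ∈ {1, both}.

Yes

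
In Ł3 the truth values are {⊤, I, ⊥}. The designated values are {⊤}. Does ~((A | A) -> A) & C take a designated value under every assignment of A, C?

No

Countermodel: A=⊤, C=⊤ gives ⊥, which is not designated.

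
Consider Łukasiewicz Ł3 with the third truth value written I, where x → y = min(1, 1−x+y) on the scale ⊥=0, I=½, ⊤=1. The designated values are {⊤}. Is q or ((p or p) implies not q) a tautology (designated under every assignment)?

No

Countermodel: q=I, p=⊤ gives I, which is not designated.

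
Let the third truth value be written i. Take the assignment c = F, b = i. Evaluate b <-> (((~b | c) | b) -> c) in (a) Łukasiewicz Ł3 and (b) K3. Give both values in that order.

T; i

In Łukasiewicz Ł3: ~b = ~i = i
~b | c = i | F = i
(~b | c) | b = i | i = i
((~b | c) | b) -> c = i -> F = i  [min(1, 1−½+0)]
b <-> (((~b | c) | b) -> c) = i <-> i = T
In K3: ~b = ~i = i
~b | c = i | F = i
(~b | c) | b = i | i = i
((~b | c) | b) -> c = i -> F = i  [~i | F]
b <-> (((~b | c) | b) -> c) = i <-> i = i
They differ because Łukasiewicz Ł3 and K3 treat i differently under implication.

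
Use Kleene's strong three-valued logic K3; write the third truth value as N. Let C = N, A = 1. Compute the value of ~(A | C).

A | C = 1 | N = 1
~(A | C) = ~1 = 0

0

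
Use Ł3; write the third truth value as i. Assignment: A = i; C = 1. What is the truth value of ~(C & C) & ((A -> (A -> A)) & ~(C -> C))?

0

C & C = 1 & 1 = 1
~(C & C) = ~1 = 0
A -> A = i -> i = 1  [min(1, 1−½+½)]
A -> (A -> A) = i -> 1 = 1
C -> C = 1 -> 1 = 1
~(C -> C) = ~1 = 0
(A -> (A -> A)) & ~(C -> C) = 1 & 0 = 0
~(C & C) & ((A -> (A -> A)) & ~(C -> C)) = 0 & 0 = 0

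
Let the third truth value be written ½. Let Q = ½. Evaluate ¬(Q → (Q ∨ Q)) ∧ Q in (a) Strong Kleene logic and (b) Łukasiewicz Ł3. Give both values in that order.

½; F

In Strong Kleene logic: Q ∨ Q = ½ ∨ ½ = ½
Q → (Q ∨ Q) = ½ → ½ = ½  [¬½ ∨ ½]
¬(Q → (Q ∨ Q)) = ¬½ = ½
¬(Q → (Q ∨ Q)) ∧ Q = ½ ∧ ½ = ½
In Łukasiewicz Ł3: Q ∨ Q = ½ ∨ ½ = ½
Q → (Q ∨ Q) = ½ → ½ = T
¬(Q → (Q ∨ Q)) = ¬T = F
¬(Q → (Q ∨ Q)) ∧ Q = F ∧ ½ = F
They differ because Strong Kleene logic and Łukasiewicz Ł3 treat ½ differently under implication.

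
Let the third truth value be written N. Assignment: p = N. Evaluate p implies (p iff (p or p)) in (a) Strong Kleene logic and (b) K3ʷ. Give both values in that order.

N; N

In Strong Kleene logic: p or p = N or N = N
p iff (p or p) = N iff N = N
p implies (p iff (p or p)) = N implies N = N  [not N or N]
In K3ʷ: p or p = N or N = N
p iff (p or p) = N iff N = N
p implies (p iff (p or p)) = N implies N = N  [any arg is the third value ⇒ result is the third value]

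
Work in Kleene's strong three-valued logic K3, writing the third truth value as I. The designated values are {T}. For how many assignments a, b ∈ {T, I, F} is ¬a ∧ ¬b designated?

Designated under: (a=F, b=F).

1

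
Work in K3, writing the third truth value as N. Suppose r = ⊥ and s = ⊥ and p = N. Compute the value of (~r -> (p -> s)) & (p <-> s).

N

~r = ~⊥ = ⊤
p -> s = N -> ⊥ = N  [~N | ⊥]
~r -> (p -> s) = ⊤ -> N = N
p <-> s = N <-> ⊥ = N
(~r -> (p -> s)) & (p <-> s) = N & N = N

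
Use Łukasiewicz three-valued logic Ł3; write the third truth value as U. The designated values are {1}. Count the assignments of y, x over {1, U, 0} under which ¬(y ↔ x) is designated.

Designated under: (y=1, x=0); (y=0, x=1).

2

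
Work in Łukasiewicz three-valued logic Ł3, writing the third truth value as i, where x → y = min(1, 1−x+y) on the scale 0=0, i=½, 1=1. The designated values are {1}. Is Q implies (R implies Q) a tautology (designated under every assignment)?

Every assignment of Q, R over {1, i, 0} gives a value in {1}.
In particular, with Q=i, R=i: Q implies (R implies Q) = 1.

Yes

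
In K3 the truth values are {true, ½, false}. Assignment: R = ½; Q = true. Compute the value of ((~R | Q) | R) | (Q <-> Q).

true

~R = ~½ = ½
~R | Q = ½ | true = true
(~R | Q) | R = true | ½ = true
Q <-> Q = true <-> true = true
((~R | Q) | R) | (Q <-> Q) = true | true = true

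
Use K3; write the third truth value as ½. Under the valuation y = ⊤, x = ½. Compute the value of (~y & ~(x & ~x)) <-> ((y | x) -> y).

~y = ~⊤ = ⊥
~x = ~½ = ½
x & ~x = ½ & ½ = ½
~(x & ~x) = ~½ = ½
~y & ~(x & ~x) = ⊥ & ½ = ⊥
y | x = ⊤ | ½ = ⊤
(y | x) -> y = ⊤ -> ⊤ = ⊤
(~y & ~(x & ~x)) <-> ((y | x) -> y) = ⊥ <-> ⊤ = ⊥

⊥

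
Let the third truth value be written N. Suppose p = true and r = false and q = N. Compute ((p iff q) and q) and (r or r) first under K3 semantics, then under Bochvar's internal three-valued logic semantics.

In K3: p iff q = true iff N = N
(p iff q) and q = N and N = N
r or r = false or false = false
((p iff q) and q) and (r or r) = N and false = false
In Bochvar's internal three-valued logic: p iff q = true iff N = N
(p iff q) and q = N and N = N
r or r = false or false = false
((p iff q) and q) and (r or r) = N and false = N
They differ because K3 and Bochvar's internal three-valued logic treat N differently under the binary connectives.

false; N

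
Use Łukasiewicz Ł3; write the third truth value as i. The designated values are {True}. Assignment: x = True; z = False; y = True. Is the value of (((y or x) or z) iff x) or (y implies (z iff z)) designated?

y or x = True or True = True
(y or x) or z = True or False = True
((y or x) or z) iff x = True iff True = True
z iff z = False iff False = True
y implies (z iff z) = True implies True = True
(((y or x) or z) iff x) or (y implies (z iff z)) = True or True = True
True ∈ {True}.

Yes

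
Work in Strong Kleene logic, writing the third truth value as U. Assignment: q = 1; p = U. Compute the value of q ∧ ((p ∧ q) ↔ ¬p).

U

p ∧ q = U ∧ 1 = U
¬p = ¬U = U
(p ∧ q) ↔ ¬p = U ↔ U = U
q ∧ ((p ∧ q) ↔ ¬p) = 1 ∧ U = U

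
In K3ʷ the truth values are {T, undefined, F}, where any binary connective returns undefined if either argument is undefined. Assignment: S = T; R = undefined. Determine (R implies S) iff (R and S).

R implies S = undefined implies T = undefined  [any arg is the third value ⇒ result is the third value]
R and S = undefined and T = undefined
(R implies S) iff (R and S) = undefined iff undefined = undefined

undefined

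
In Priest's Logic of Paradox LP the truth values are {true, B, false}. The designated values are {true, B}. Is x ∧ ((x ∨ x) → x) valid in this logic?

Countermodel: x=false gives false, which is not designated.

No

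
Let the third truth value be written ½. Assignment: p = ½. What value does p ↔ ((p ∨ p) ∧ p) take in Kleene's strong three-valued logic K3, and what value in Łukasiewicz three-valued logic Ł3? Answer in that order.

In Kleene's strong three-valued logic K3: p ∨ p = ½ ∨ ½ = ½
(p ∨ p) ∧ p = ½ ∧ ½ = ½
p ↔ ((p ∨ p) ∧ p) = ½ ↔ ½ = ½
In Łukasiewicz three-valued logic Ł3: p ∨ p = ½ ∨ ½ = ½
(p ∨ p) ∧ p = ½ ∧ ½ = ½
p ↔ ((p ∨ p) ∧ p) = ½ ↔ ½ = 1
They differ because Kleene's strong three-valued logic K3 and Łukasiewicz three-valued logic Ł3 treat ½ differently under implication.

½; 1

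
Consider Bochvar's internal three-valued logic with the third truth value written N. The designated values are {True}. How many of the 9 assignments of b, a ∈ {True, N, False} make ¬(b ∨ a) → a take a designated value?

Designated under: (b=True, a=True); (b=True, a=False); (b=False, a=True).

3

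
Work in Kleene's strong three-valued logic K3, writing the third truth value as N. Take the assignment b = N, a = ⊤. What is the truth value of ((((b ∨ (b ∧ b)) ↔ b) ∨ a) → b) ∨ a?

⊤

b ∧ b = N ∧ N = N
b ∨ (b ∧ b) = N ∨ N = N
(b ∨ (b ∧ b)) ↔ b = N ↔ N = N
((b ∨ (b ∧ b)) ↔ b) ∨ a = N ∨ ⊤ = ⊤
(((b ∨ (b ∧ b)) ↔ b) ∨ a) → b = ⊤ → N = N  [¬⊤ ∨ N]
((((b ∨ (b ∧ b)) ↔ b) ∨ a) → b) ∨ a = N ∨ ⊤ = ⊤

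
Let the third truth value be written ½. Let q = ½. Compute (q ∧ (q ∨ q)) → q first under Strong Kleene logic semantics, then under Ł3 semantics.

½; T

In Strong Kleene logic: q ∨ q = ½ ∨ ½ = ½
q ∧ (q ∨ q) = ½ ∧ ½ = ½
(q ∧ (q ∨ q)) → q = ½ → ½ = ½  [¬½ ∨ ½]
In Ł3: q ∨ q = ½ ∨ ½ = ½
q ∧ (q ∨ q) = ½ ∧ ½ = ½
(q ∧ (q ∨ q)) → q = ½ → ½ = T  [min(1, 1−½+½)]
They differ because Strong Kleene logic and Ł3 treat ½ differently under implication.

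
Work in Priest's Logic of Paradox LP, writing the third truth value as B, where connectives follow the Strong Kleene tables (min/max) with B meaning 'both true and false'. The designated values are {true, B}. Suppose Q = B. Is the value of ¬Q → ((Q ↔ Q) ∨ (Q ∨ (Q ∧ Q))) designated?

¬Q = ¬B = B
Q ↔ Q = B ↔ B = B
Q ∧ Q = B ∧ B = B
Q ∨ (Q ∧ Q) = B ∨ B = B
(Q ↔ Q) ∨ (Q ∨ (Q ∧ Q)) = B ∨ B = B
¬Q → ((Q ↔ Q) ∨ (Q ∨ (Q ∧ Q))) = B → B = B  [¬B ∨ B]
B ∈ {true, B}.

Yes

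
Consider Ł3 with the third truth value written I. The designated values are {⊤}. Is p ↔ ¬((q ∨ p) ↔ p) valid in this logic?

Countermodel: p=⊤, q=⊤ gives ⊥, which is not designated.

No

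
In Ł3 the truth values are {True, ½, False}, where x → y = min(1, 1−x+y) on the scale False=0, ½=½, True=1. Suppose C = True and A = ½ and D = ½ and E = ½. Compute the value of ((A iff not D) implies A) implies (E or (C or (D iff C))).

True

not D = not ½ = ½
A iff not D = ½ iff ½ = True  [1 − |½−½|]
(A iff not D) implies A = True implies ½ = ½
D iff C = ½ iff True = ½
C or (D iff C) = True or ½ = True
E or (C or (D iff C)) = ½ or True = True
((A iff not D) implies A) implies (E or (C or (D iff C))) = ½ implies True = True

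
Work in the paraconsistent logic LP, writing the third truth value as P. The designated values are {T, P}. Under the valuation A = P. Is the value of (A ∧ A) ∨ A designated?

A ∧ A = P ∧ P = P
(A ∧ A) ∨ A = P ∨ P = P
P ∈ {T, P}.

Yes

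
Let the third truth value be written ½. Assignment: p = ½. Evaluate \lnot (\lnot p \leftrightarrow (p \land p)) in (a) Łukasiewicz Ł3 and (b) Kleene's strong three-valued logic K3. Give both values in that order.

In Łukasiewicz Ł3: \lnot p = \lnot ½ = ½
p \land p = ½ \land ½ = ½
\lnot p \leftrightarrow (p \land p) = ½ \leftrightarrow ½ = True  [1 − |½−½|]
\lnot (\lnot p \leftrightarrow (p \land p)) = \lnot True = False
In Kleene's strong three-valued logic K3: \lnot p = \lnot ½ = ½
p \land p = ½ \land ½ = ½
\lnot p \leftrightarrow (p \land p) = ½ \leftrightarrow ½ = ½
\lnot (\lnot p \leftrightarrow (p \land p)) = \lnot ½ = ½
They differ because Łukasiewicz Ł3 and Kleene's strong three-valued logic K3 treat ½ differently under implication.

False; ½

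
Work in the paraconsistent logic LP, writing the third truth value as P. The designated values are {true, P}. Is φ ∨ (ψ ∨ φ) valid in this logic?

No

Countermodel: φ=false, ψ=false gives false, which is not designated.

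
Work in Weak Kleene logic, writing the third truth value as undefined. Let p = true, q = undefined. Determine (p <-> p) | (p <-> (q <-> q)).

p <-> p = true <-> true = true
q <-> q = undefined <-> undefined = undefined
p <-> (q <-> q) = true <-> undefined = undefined
(p <-> p) | (p <-> (q <-> q)) = true | undefined = undefined

undefined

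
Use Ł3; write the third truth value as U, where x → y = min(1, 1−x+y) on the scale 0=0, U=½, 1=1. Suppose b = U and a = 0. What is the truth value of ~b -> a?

~b = ~U = U
~b -> a = U -> 0 = U

U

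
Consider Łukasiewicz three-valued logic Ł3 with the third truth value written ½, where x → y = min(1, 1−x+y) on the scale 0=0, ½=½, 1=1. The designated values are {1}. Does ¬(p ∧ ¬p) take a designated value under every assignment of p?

Countermodel: p=½ gives ½, which is not designated.

No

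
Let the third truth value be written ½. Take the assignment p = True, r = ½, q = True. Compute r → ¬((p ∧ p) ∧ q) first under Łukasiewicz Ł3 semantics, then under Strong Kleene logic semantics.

In Łukasiewicz Ł3: p ∧ p = True ∧ True = True
(p ∧ p) ∧ q = True ∧ True = True
¬((p ∧ p) ∧ q) = ¬True = False
r → ¬((p ∧ p) ∧ q) = ½ → False = ½  [min(1, 1−½+0)]
In Strong Kleene logic: p ∧ p = True ∧ True = True
(p ∧ p) ∧ q = True ∧ True = True
¬((p ∧ p) ∧ q) = ¬True = False
r → ¬((p ∧ p) ∧ q) = ½ → False = ½  [¬½ ∨ False]

½; ½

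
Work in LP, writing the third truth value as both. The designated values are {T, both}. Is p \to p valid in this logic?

Every assignment of p over {T, both, F} gives a value in {T, both}.
In particular, with p=both: p \to p = both.

Yes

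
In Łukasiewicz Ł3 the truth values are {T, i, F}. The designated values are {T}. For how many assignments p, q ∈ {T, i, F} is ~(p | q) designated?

Designated under: (p=F, q=F).

1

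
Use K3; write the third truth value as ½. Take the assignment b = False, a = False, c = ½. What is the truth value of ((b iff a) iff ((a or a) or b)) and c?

b iff a = False iff False = True
a or a = False or False = False
(a or a) or b = False or False = False
(b iff a) iff ((a or a) or b) = True iff False = False
((b iff a) iff ((a or a) or b)) and c = False and ½ = False

False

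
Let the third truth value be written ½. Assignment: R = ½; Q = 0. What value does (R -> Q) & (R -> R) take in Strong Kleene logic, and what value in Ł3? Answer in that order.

In Strong Kleene logic: R -> Q = ½ -> 0 = ½
R -> R = ½ -> ½ = ½
(R -> Q) & (R -> R) = ½ & ½ = ½
In Ł3: R -> Q = ½ -> 0 = ½  [min(1, 1−½+0)]
R -> R = ½ -> ½ = 1
(R -> Q) & (R -> R) = ½ & 1 = ½

½; ½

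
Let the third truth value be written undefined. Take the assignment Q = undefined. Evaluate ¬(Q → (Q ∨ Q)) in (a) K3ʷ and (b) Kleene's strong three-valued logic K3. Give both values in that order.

In K3ʷ: Q ∨ Q = undefined ∨ undefined = undefined
Q → (Q ∨ Q) = undefined → undefined = undefined
¬(Q → (Q ∨ Q)) = ¬undefined = undefined
In Kleene's strong three-valued logic K3: Q ∨ Q = undefined ∨ undefined = undefined
Q → (Q ∨ Q) = undefined → undefined = undefined  [¬undefined ∨ undefined]
¬(Q → (Q ∨ Q)) = ¬undefined = undefined

undefined; undefined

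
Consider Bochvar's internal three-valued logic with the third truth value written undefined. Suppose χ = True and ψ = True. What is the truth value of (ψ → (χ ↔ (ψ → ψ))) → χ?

True

ψ → ψ = True → True = True
χ ↔ (ψ → ψ) = True ↔ True = True
ψ → (χ ↔ (ψ → ψ)) = True → True = True
(ψ → (χ ↔ (ψ → ψ))) → χ = True → True = True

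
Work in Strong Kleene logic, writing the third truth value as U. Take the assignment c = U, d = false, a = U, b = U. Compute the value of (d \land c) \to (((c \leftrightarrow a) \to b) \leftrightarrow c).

d \land c = false \land U = false
c \leftrightarrow a = U \leftrightarrow U = U
(c \leftrightarrow a) \to b = U \to U = U  [\lnot U \lor U]
((c \leftrightarrow a) \to b) \leftrightarrow c = U \leftrightarrow U = U
(d \land c) \to (((c \leftrightarrow a) \to b) \leftrightarrow c) = false \to U = true

true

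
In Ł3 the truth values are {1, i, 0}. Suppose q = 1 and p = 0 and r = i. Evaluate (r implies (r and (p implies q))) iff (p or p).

p implies q = 0 implies 1 = 1
r and (p implies q) = i and 1 = i
r implies (r and (p implies q)) = i implies i = 1  [min(1, 1−½+½)]
p or p = 0 or 0 = 0
(r implies (r and (p implies q))) iff (p or p) = 1 iff 0 = 0

0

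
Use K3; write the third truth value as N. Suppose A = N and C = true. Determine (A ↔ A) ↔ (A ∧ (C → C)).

N

A ↔ A = N ↔ N = N
C → C = true → true = true
A ∧ (C → C) = N ∧ true = N
(A ↔ A) ↔ (A ∧ (C → C)) = N ↔ N = N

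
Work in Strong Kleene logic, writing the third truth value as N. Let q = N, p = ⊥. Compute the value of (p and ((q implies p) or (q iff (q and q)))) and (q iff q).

⊥

q implies p = N implies ⊥ = N
q and q = N and N = N
q iff (q and q) = N iff N = N
(q implies p) or (q iff (q and q)) = N or N = N
p and ((q implies p) or (q iff (q and q))) = ⊥ and N = ⊥
q iff q = N iff N = N
(p and ((q implies p) or (q iff (q and q)))) and (q iff q) = ⊥ and N = ⊥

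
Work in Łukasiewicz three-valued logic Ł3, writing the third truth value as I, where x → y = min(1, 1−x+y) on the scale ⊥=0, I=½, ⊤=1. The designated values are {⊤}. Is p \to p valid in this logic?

Every assignment of p over {⊤, I, ⊥} gives a value in {⊤}.
In particular, with p=I: p \to p = ⊤.

Yes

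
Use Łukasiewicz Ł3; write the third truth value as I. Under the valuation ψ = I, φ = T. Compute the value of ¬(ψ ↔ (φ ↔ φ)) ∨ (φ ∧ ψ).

φ ↔ φ = T ↔ T = T
ψ ↔ (φ ↔ φ) = I ↔ T = I  [1 − |½−1|]
¬(ψ ↔ (φ ↔ φ)) = ¬I = I
φ ∧ ψ = T ∧ I = I
¬(ψ ↔ (φ ↔ φ)) ∨ (φ ∧ ψ) = I ∨ I = I

I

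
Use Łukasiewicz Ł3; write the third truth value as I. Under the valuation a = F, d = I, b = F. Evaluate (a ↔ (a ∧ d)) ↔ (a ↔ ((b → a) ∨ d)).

a ∧ d = F ∧ I = F
a ↔ (a ∧ d) = F ↔ F = T
b → a = F → F = T
(b → a) ∨ d = T ∨ I = T
a ↔ ((b → a) ∨ d) = F ↔ T = F
(a ↔ (a ∧ d)) ↔ (a ↔ ((b → a) ∨ d)) = T ↔ F = F

F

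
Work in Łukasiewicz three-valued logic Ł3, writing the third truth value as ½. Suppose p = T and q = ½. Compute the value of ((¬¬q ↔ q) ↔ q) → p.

T

¬q = ¬½ = ½
¬¬q = ¬½ = ½
¬¬q ↔ q = ½ ↔ ½ = T  [1 − |½−½|]
(¬¬q ↔ q) ↔ q = T ↔ ½ = ½
((¬¬q ↔ q) ↔ q) → p = ½ → T = T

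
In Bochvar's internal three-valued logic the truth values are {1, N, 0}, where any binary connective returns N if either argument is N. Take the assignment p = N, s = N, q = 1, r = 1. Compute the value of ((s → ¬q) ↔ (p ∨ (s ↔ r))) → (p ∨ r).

¬q = ¬1 = 0
s → ¬q = N → 0 = N
s ↔ r = N ↔ 1 = N
p ∨ (s ↔ r) = N ∨ N = N
(s → ¬q) ↔ (p ∨ (s ↔ r)) = N ↔ N = N
p ∨ r = N ∨ 1 = N
((s → ¬q) ↔ (p ∨ (s ↔ r))) → (p ∨ r) = N → N = N

N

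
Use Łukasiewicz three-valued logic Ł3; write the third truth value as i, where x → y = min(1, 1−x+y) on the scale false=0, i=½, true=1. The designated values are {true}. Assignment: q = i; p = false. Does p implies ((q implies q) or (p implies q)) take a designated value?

Yes

q implies q = i implies i = true  [min(1, 1−½+½)]
p implies q = false implies i = true
(q implies q) or (p implies q) = true or true = true
p implies ((q implies q) or (p implies q)) = false implies true = true
true ∈ {true}.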